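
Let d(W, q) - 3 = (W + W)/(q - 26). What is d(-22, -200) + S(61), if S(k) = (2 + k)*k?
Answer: 434620/113 ≈ 3846.2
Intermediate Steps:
S(k) = k*(2 + k)
d(W, q) = 3 + 2*W/(-26 + q) (d(W, q) = 3 + (W + W)/(q - 26) = 3 + (2*W)/(-26 + q) = 3 + 2*W/(-26 + q))
d(-22, -200) + S(61) = (-78 + 2*(-22) + 3*(-200))/(-26 - 200) + 61*(2 + 61) = (-78 - 44 - 600)/(-226) + 61*63 = -1/226*(-722) + 3843 = 361/113 + 3843 = 434620/113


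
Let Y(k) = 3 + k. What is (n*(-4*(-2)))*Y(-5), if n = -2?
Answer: 32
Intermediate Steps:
(n*(-4*(-2)))*Y(-5) = (-(-8)*(-2))*(3 - 5) = -2*8*(-2) = -16*(-2) = 32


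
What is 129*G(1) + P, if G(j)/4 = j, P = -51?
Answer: 465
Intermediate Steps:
G(j) = 4*j
129*G(1) + P = 129*(4*1) - 51 = 129*4 - 51 = 516 - 51 = 465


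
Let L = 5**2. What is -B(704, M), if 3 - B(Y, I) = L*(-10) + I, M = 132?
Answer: -121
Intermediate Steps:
L = 25
B(Y, I) = 253 - I (B(Y, I) = 3 - (25*(-10) + I) = 3 - (-250 + I) = 3 + (250 - I) = 253 - I)
-B(704, M) = -(253 - 1*132) = -(253 - 132) = -1*121 = -121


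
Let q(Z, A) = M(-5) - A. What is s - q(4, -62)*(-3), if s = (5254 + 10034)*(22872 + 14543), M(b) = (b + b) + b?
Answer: 572000661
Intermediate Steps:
M(b) = 3*b (M(b) = 2*b + b = 3*b)
q(Z, A) = -15 - A (q(Z, A) = 3*(-5) - A = -15 - A)
s = 572000520 (s = 15288*37415 = 572000520)
s - q(4, -62)*(-3) = 572000520 - (-15 - 1*(-62))*(-3) = 572000520 - (-15 + 62)*(-3) = 572000520 - 47*(-3) = 572000520 - 1*(-141) = 572000520 + 141 = 572000661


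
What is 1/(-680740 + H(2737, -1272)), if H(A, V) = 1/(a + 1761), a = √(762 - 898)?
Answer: (-2*√34 + 1761*I)/(-1198783139*I + 1361480*√34) ≈ -1.469e-6 + 1.3878e-17*I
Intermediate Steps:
a = 2*I*√34 (a = √(-136) = 2*I*√34 ≈ 11.662*I)
H(A, V) = 1/(1761 + 2*I*√34) (H(A, V) = 1/(2*I*√34 + 1761) = 1/(1761 + 2*I*√34))
1/(-680740 + H(2737, -1272)) = 1/(-680740 + (1761/3101257 - 2*I*√34/3101257)) = 1/(-2111149688419/3101257 - 2*I*√34/3101257)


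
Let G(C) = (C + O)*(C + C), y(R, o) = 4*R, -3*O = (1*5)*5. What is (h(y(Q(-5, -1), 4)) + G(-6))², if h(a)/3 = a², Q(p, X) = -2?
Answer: 132496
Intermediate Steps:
O = -25/3 (O = -1*5*5/3 = -5*5/3 = -⅓*25 = -25/3 ≈ -8.3333)
G(C) = 2*C*(-25/3 + C) (G(C) = (C - 25/3)*(C + C) = (-25/3 + C)*(2*C) = 2*C*(-25/3 + C))
h(a) = 3*a²
(h(y(Q(-5, -1), 4)) + G(-6))² = (3*(4*(-2))² + (⅔)*(-6)*(-25 + 3*(-6)))² = (3*(-8)² + (⅔)*(-6)*(-25 - 18))² = (3*64 + (⅔)*(-6)*(-43))² = (192 + 172)² = 364² = 132496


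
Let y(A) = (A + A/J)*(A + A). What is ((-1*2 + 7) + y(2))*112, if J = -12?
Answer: 4144/3 ≈ 1381.3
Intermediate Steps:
y(A) = 11*A²/6 (y(A) = (A + A/(-12))*(A + A) = (A + A*(-1/12))*(2*A) = (A - A/12)*(2*A) = (11*A/12)*(2*A) = 11*A²/6)
((-1*2 + 7) + y(2))*112 = ((-1*2 + 7) + (11/6)*2²)*112 = ((-2 + 7) + (11/6)*4)*112 = (5 + 22/3)*112 = (37/3)*112 = 4144/3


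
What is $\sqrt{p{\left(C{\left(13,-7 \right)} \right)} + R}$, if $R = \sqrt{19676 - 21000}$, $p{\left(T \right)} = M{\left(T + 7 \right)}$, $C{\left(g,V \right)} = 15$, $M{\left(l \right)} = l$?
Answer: $\sqrt{22 + 2 i \sqrt{331}} \approx 5.6798 + 3.2032 i$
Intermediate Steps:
$p{\left(T \right)} = 7 + T$ ($p{\left(T \right)} = T + 7 = 7 + T$)
$R = 2 i \sqrt{331}$ ($R = \sqrt{-1324} = 2 i \sqrt{331} \approx 36.387 i$)
$\sqrt{p{\left(C{\left(13,-7 \right)} \right)} + R} = \sqrt{\left(7 + 15\right) + 2 i \sqrt{331}} = \sqrt{22 + 2 i \sqrt{331}}$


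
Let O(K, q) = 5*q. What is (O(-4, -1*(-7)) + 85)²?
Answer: 14400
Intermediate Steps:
(O(-4, -1*(-7)) + 85)² = (5*(-1*(-7)) + 85)² = (5*7 + 85)² = (35 + 85)² = 120² = 14400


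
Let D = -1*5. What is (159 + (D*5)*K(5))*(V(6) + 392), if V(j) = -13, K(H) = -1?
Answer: 69736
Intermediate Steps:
D = -5
(159 + (D*5)*K(5))*(V(6) + 392) = (159 - 5*5*(-1))*(-13 + 392) = (159 - 25*(-1))*379 = (159 + 25)*379 = 184*379 = 69736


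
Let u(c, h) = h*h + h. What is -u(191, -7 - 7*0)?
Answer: -42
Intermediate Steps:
u(c, h) = h + h**2 (u(c, h) = h**2 + h = h + h**2)
-u(191, -7 - 7*0) = -(-7 - 7*0)*(1 + (-7 - 7*0)) = -(-7 + 0)*(1 + (-7 + 0)) = -(-7)*(1 - 7) = -(-7)*(-6) = -1*42 = -42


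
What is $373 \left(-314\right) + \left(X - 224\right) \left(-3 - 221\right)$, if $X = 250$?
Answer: $-122946$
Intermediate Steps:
$373 \left(-314\right) + \left(X - 224\right) \left(-3 - 221\right) = 373 \left(-314\right) + \left(250 - 224\right) \left(-3 - 221\right) = -117122 + 26 \left(-224\right) = -117122 - 5824 = -122946$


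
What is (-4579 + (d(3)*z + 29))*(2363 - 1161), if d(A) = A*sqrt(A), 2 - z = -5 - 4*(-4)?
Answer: -5469100 - 32454*sqrt(3) ≈ -5.5253e+6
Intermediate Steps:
z = -9 (z = 2 - (-5 - 4*(-4)) = 2 - (-5 + 16) = 2 - 1*11 = 2 - 11 = -9)
d(A) = A**(3/2)
(-4579 + (d(3)*z + 29))*(2363 - 1161) = (-4579 + (3**(3/2)*(-9) + 29))*(2363 - 1161) = (-4579 + ((3*sqrt(3))*(-9) + 29))*1202 = (-4579 + (-27*sqrt(3) + 29))*1202 = (-4579 + (29 - 27*sqrt(3)))*1202 = (-4550 - 27*sqrt(3))*1202 = -5469100 - 32454*sqrt(3)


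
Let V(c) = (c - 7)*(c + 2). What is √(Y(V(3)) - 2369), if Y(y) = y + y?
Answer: I*√2409 ≈ 49.082*I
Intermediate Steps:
V(c) = (-7 + c)*(2 + c)
Y(y) = 2*y
√(Y(V(3)) - 2369) = √(2*(-14 + 3² - 5*3) - 2369) = √(2*(-14 + 9 - 15) - 2369) = √(2*(-20) - 2369) = √(-40 - 2369) = √(-2409) = I*√2409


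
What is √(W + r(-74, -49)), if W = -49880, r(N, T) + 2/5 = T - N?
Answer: I*√1246385/5 ≈ 223.28*I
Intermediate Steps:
r(N, T) = -⅖ + T - N (r(N, T) = -⅖ + (T - N) = -⅖ + T - N)
√(W + r(-74, -49)) = √(-49880 + (-⅖ - 49 - 1*(-74))) = √(-49880 + (-⅖ - 49 + 74)) = √(-49880 + 123/5) = √(-249277/5) = I*√1246385/5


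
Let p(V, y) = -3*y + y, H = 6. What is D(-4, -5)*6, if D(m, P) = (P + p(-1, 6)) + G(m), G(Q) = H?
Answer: -66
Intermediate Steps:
G(Q) = 6
p(V, y) = -2*y
D(m, P) = -6 + P (D(m, P) = (P - 2*6) + 6 = (P - 12) + 6 = (-12 + P) + 6 = -6 + P)
D(-4, -5)*6 = (-6 - 5)*6 = -11*6 = -66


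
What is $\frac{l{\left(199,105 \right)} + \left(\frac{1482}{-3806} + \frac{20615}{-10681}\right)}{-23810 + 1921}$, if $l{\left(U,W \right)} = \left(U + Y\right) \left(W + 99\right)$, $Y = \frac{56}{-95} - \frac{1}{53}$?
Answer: $- \frac{53788339590542}{29092790148785} \approx -1.8489$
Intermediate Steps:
$Y = - \frac{3063}{5035}$ ($Y = 56 \left(- \frac{1}{95}\right) - \frac{1}{53} = - \frac{56}{95} - \frac{1}{53} = - \frac{3063}{5035} \approx -0.60834$)
$l{\left(U,W \right)} = \left(99 + W\right) \left(- \frac{3063}{5035} + U\right)$ ($l{\left(U,W \right)} = \left(U - \frac{3063}{5035}\right) \left(W + 99\right) = \left(- \frac{3063}{5035} + U\right) \left(99 + W\right) = \left(99 + W\right) \left(- \frac{3063}{5035} + U\right)$)
$\frac{l{\left(199,105 \right)} + \left(\frac{1482}{-3806} + \frac{20615}{-10681}\right)}{-23810 + 1921} = \frac{\left(- \frac{303237}{5035} + 99 \cdot 199 - \frac{64323}{1007} + 199 \cdot 105\right) + \left(\frac{1482}{-3806} + \frac{20615}{-10681}\right)}{-23810 + 1921} = \frac{\left(- \frac{303237}{5035} + 19701 - \frac{64323}{1007} + 20895\right) + \left(1482 \left(- \frac{1}{3806}\right) + 20615 \left(- \frac{1}{10681}\right)\right)}{-21889} = \left(\frac{203776008}{5035} - \frac{4285906}{1847813}\right) \left(- \frac{1}{21889}\right) = \frac{376518377133794}{9303738455} \left(- \frac{1}{21889}\right) = - \frac{53788339590542}{29092790148785}$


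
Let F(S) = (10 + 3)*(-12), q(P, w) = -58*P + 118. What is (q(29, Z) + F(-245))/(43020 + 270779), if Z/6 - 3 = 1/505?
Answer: -1720/313799 ≈ -0.0054812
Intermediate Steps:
Z = 9096/505 (Z = 18 + 6/505 = 9096/505 ≈ 18.012)
q(P, w) = 118 - 58*P
F(S) = -156 (F(S) = 13*(-12) = -156)
(q(29, Z) + F(-245))/(43020 + 270779) = ((118 - 58*29) - 156)/(43020 + 270779) = ((118 - 1682) - 156)/313799 = (-1564 - 156)*(1/313799) = -1720*1/313799 = -1720/313799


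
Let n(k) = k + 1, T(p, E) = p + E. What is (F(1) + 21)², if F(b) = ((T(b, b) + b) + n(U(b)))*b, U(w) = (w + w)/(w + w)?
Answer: 676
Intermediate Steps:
U(w) = 1 (U(w) = (2*w)/((2*w)) = (2*w)*(1/(2*w)) = 1)
T(p, E) = E + p
n(k) = 1 + k
F(b) = b*(2 + 3*b) (F(b) = (((b + b) + b) + (1 + 1))*b = ((2*b + b) + 2)*b = (3*b + 2)*b = (2 + 3*b)*b = b*(2 + 3*b))
(F(1) + 21)² = (1*(2 + 3*1) + 21)² = (1*(2 + 3) + 21)² = (1*5 + 21)² = (5 + 21)² = 26² = 676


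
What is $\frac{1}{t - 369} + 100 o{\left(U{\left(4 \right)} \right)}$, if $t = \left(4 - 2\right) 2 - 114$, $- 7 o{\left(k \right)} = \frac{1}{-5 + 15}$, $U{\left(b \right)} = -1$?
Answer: $- \frac{4797}{3353} \approx -1.4307$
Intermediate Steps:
$o{\left(k \right)} = - \frac{1}{70}$ ($o{\left(k \right)} = - \frac{1}{7 \left(-5 + 15\right)} = - \frac{1}{7 \cdot 10} = \left(- \frac{1}{7}\right) \frac{1}{10} = - \frac{1}{70}$)
$t = -110$ ($t = 2 \cdot 2 - 114 = 4 - 114 = -110$)
$\frac{1}{t - 369} + 100 o{\left(U{\left(4 \right)} \right)} = \frac{1}{-110 - 369} + 100 \left(- \frac{1}{70}\right) = \frac{1}{-479} - \frac{10}{7} = - \frac{1}{479} - \frac{10}{7} = - \frac{4797}{3353}$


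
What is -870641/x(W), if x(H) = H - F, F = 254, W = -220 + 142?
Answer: 870641/332 ≈ 2622.4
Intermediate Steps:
W = -78
x(H) = -254 + H (x(H) = H - 1*254 = H - 254 = -254 + H)
-870641/x(W) = -870641/(-254 - 78) = -870641/(-332) = -870641*(-1/332) = 870641/332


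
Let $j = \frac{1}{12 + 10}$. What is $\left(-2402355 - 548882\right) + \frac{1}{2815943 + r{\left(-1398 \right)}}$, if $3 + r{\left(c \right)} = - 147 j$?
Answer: $- \frac{182830705159299}{61950533} \approx -2.9512 \cdot 10^{6}$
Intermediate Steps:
$j = \frac{1}{22} \approx 0.045455$
$r{\left(c \right)} = - \frac{213}{22}$ ($r{\left(c \right)} = -3 - \frac{147}{22} = - \frac{213}{22}$)
$\left(-2402355 - 548882\right) + \frac{1}{2815943 + r{\left(-1398 \right)}} = \left(-2402355 - 548882\right) + \frac{1}{2815943 - \frac{213}{22}} = -2951237 + \frac{1}{\frac{61950533}{22}} = -2951237 + \frac{22}{61950533} = - \frac{182830705159299}{61950533}$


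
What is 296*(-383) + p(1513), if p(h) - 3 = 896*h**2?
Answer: 2050982059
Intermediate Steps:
p(h) = 3 + 896*h**2
296*(-383) + p(1513) = 296*(-383) + (3 + 896*1513**2) = -113368 + (3 + 896*2289169) = -113368 + (3 + 2051095424) = -113368 + 2051095427 = 2050982059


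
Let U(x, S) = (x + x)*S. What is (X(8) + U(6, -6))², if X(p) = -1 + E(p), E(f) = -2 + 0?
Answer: 5625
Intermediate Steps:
E(f) = -2
U(x, S) = 2*S*x (U(x, S) = (2*x)*S = 2*S*x)
X(p) = -3 (X(p) = -1 - 2 = -3)
(X(8) + U(6, -6))² = (-3 + 2*(-6)*6)² = (-3 - 72)² = (-75)² = 5625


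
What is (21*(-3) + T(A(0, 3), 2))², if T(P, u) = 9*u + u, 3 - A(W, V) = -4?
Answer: 1849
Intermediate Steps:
A(W, V) = 7 (A(W, V) = 3 - 1*(-4) = 3 + 4 = 7)
T(P, u) = 10*u
(21*(-3) + T(A(0, 3), 2))² = (21*(-3) + 10*2)² = (-63 + 20)² = (-43)² = 1849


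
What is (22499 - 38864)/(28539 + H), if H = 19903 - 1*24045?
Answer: -16365/24397 ≈ -0.67078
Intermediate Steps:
H = -4142 (H = 19903 - 24045 = -4142)
(22499 - 38864)/(28539 + H) = (22499 - 38864)/(28539 - 4142) = -16365/24397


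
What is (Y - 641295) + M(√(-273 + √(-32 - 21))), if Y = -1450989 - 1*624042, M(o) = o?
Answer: -2716326 + √(-273 + I*√53) ≈ -2.7163e+6 + 16.524*I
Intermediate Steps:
Y = -2075031 (Y = -1450989 - 624042 = -2075031)
(Y - 641295) + M(√(-273 + √(-32 - 21))) = (-2075031 - 641295) + √(-273 + √(-32 - 21)) = -2716326 + √(-273 + √(-53)) = -2716326 + √(-273 + I*√53)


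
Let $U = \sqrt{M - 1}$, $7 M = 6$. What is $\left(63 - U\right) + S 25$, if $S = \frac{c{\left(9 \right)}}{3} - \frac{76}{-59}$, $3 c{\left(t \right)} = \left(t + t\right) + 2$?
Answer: $\frac{80053}{531} - \frac{i \sqrt{7}}{7} \approx 150.76 - 0.37796 i$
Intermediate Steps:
$M = \frac{6}{7}$ ($M = \frac{1}{7} \cdot 6 = \frac{6}{7} \approx 0.85714$)
$c{\left(t \right)} = \frac{2}{3} + \frac{2 t}{3}$ ($c{\left(t \right)} = \frac{\left(t + t\right) + 2}{3} = \frac{2 t + 2}{3} = \frac{2 + 2 t}{3} = \frac{2}{3} + \frac{2 t}{3}$)
$U = \frac{i \sqrt{7}}{7}$ ($U = \sqrt{\frac{6}{7} - 1} = \sqrt{- \frac{1}{7}} = \frac{i \sqrt{7}}{7} \approx 0.37796 i$)
$S = \frac{1864}{531}$ ($S = \frac{\frac{2}{3} + \frac{2}{3} \cdot 9}{3} - \frac{76}{-59} = \left(\frac{2}{3} + 6\right) \frac{1}{3} - - \frac{76}{59} = \frac{20}{3} \cdot \frac{1}{3} + \frac{76}{59} = \frac{20}{9} + \frac{76}{59} = \frac{1864}{531} \approx 3.5104$)
$\left(63 - U\right) + S 25 = \left(63 - \frac{i \sqrt{7}}{7}\right) + \frac{1864}{531} \cdot 25 = \left(63 - \frac{i \sqrt{7}}{7}\right) + \frac{46600}{531} = \frac{80053}{531} - \frac{i \sqrt{7}}{7}$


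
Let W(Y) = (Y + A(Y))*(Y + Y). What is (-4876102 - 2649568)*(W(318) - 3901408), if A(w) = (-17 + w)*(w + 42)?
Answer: -490807640926000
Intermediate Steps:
A(w) = (-17 + w)*(42 + w)
W(Y) = 2*Y*(-714 + Y² + 26*Y) (W(Y) = (Y + (-714 + Y² + 25*Y))*(Y + Y) = (-714 + Y² + 26*Y)*(2*Y) = 2*Y*(-714 + Y² + 26*Y))
(-4876102 - 2649568)*(W(318) - 3901408) = (-4876102 - 2649568)*(2*318*(-714 + 318² + 26*318) - 3901408) = -7525670*(2*318*(-714 + 101124 + 8268) - 3901408) = -7525670*(2*318*108678 - 3901408) = -7525670*(69119208 - 3901408) = -7525670*65217800 = -490807640926000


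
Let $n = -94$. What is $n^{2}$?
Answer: $8836$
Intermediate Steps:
$n^{2} = \left(-94\right)^{2} = 8836$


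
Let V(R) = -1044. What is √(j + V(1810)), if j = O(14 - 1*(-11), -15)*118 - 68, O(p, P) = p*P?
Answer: I*√45362 ≈ 212.98*I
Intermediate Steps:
O(p, P) = P*p
j = -44318 (j = -15*(14 - 1*(-11))*118 - 68 = -15*(14 + 11)*118 - 68 = -15*25*118 - 68 = -375*118 - 68 = -44250 - 68 = -44318)
√(j + V(1810)) = √(-44318 - 1044) = √(-45362) = I*√45362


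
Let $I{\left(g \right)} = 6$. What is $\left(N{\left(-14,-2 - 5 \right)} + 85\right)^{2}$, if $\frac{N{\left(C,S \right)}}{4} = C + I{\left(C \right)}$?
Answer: $2809$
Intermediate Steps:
$N{\left(C,S \right)} = 24 + 4 C$ ($N{\left(C,S \right)} = 4 \left(C + 6\right) = 4 \left(6 + C\right) = 24 + 4 C$)
$\left(N{\left(-14,-2 - 5 \right)} + 85\right)^{2} = \left(\left(24 + 4 \left(-14\right)\right) + 85\right)^{2} = \left(\left(24 - 56\right) + 85\right)^{2} = \left(-32 + 85\right)^{2} = 53^{2} = 2809$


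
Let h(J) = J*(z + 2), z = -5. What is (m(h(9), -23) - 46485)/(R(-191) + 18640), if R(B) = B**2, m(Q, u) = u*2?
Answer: -46531/55121 ≈ -0.84416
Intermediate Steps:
h(J) = -3*J (h(J) = J*(-5 + 2) = J*(-3) = -3*J)
m(Q, u) = 2*u
(m(h(9), -23) - 46485)/(R(-191) + 18640) = (2*(-23) - 46485)/((-191)**2 + 18640) = (-46 - 46485)/(36481 + 18640) = -46531/55121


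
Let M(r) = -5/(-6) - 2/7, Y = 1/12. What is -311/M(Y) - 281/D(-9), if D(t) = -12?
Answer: -150281/276 ≈ -544.50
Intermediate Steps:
Y = 1/12 ≈ 0.083333
M(r) = 23/42 (M(r) = -5*(-1/6) - 2*1/7 = 5/6 - 2/7 = 23/42)
-311/M(Y) - 281/D(-9) = -311/23/42 - 281/(-12) = -311*42/23 - 281*(-1/12) = -13062/23 + 281/12 = -150281/276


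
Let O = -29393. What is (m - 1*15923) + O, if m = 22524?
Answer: -22792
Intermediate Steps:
(m - 1*15923) + O = (22524 - 1*15923) - 29393 = (22524 - 15923) - 29393 = 6601 - 29393 = -22792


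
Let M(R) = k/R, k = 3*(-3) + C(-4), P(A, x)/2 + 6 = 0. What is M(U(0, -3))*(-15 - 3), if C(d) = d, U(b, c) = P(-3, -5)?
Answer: -39/2 ≈ -19.500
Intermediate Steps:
P(A, x) = -12 (P(A, x) = -12 + 2*0 = -12 + 0 = -12)
U(b, c) = -12
k = -13 (k = 3*(-3) - 4 = -9 - 4 = -13)
M(R) = -13/R
M(U(0, -3))*(-15 - 3) = (-13/(-12))*(-15 - 3) = -13*(-1/12)*(-18) = (13/12)*(-18) = -39/2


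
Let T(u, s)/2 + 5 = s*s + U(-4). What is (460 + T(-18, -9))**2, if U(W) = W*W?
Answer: 414736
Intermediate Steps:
U(W) = W**2
T(u, s) = 22 + 2*s**2 (T(u, s) = -10 + 2*(s*s + (-4)**2) = -10 + 2*(s**2 + 16) = -10 + 2*(16 + s**2) = -10 + (32 + 2*s**2) = 22 + 2*s**2)
(460 + T(-18, -9))**2 = (460 + (22 + 2*(-9)**2))**2 = (460 + (22 + 2*81))**2 = (460 + (22 + 162))**2 = (460 + 184)**2 = 644**2 = 414736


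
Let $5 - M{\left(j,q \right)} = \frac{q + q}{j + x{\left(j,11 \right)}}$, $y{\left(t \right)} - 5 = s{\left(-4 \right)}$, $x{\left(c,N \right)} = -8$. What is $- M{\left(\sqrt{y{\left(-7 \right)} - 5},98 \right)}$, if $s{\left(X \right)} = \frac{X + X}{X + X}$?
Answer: $-33$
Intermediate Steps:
$s{\left(X \right)} = 1$ ($s{\left(X \right)} = \frac{2 X}{2 X} = 2 X \frac{1}{2 X} = 1$)
$y{\left(t \right)} = 6$ ($y{\left(t \right)} = 5 + 1 = 6$)
$M{\left(j,q \right)} = 5 - \frac{2 q}{-8 + j}$ ($M{\left(j,q \right)} = 5 - \frac{q + q}{j - 8} = 5 - \frac{2 q}{-8 + j}$)
$- M{\left(\sqrt{y{\left(-7 \right)} - 5},98 \right)} = - \frac{-40 - 196 + 5 \sqrt{6 - 5}}{-8 + \sqrt{6 - 5}} = - \frac{-40 - 196 + 5 \sqrt{1}}{-8 + \sqrt{1}} = - \frac{-40 - 196 + 5 \cdot 1}{-8 + 1} = - \frac{-40 - 196 + 5}{-7} = - \frac{\left(-1\right) \left(-231\right)}{7} = \left(-1\right) 33 = -33$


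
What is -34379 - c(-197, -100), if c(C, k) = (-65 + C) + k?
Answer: -34017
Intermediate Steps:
c(C, k) = -65 + C + k
-34379 - c(-197, -100) = -34379 - (-65 - 197 - 100) = -34379 - 1*(-362) = -34379 + 362 = -34017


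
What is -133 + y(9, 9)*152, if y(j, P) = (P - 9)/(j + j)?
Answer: -133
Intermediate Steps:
y(j, P) = (-9 + P)/(2*j) (y(j, P) = (-9 + P)/((2*j)) = (-9 + P)*(1/(2*j)) = (-9 + P)/(2*j))
-133 + y(9, 9)*152 = -133 + ((½)*(-9 + 9)/9)*152 = -133 + ((½)*(⅑)*0)*152 = -133 + 0*152 = -133 + 0 = -133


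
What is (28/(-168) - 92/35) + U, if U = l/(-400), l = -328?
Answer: -1037/525 ≈ -1.9752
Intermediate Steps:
U = 41/50 (U = -328/(-400) = -328*(-1/400) = 41/50 ≈ 0.82000)
(28/(-168) - 92/35) + U = (28/(-168) - 92/35) + 41/50 = (28*(-1/168) - 92*1/35) + 41/50 = (-1/6 - 92/35) + 41/50 = -587/210 + 41/50 = -1037/525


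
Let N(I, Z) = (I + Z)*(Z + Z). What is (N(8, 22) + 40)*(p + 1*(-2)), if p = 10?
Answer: 10880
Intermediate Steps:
N(I, Z) = 2*Z*(I + Z) (N(I, Z) = (I + Z)*(2*Z) = 2*Z*(I + Z))
(N(8, 22) + 40)*(p + 1*(-2)) = (2*22*(8 + 22) + 40)*(10 + 1*(-2)) = (2*22*30 + 40)*(10 - 2) = (1320 + 40)*8 = 1360*8 = 10880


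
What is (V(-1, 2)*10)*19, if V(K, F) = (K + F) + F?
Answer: 570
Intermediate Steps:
V(K, F) = K + 2*F (V(K, F) = (F + K) + F = K + 2*F)
(V(-1, 2)*10)*19 = ((-1 + 2*2)*10)*19 = ((-1 + 4)*10)*19 = (3*10)*19 = 30*19 = 570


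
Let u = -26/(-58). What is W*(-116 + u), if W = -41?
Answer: 137391/29 ≈ 4737.6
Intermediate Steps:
u = 13/29 (u = -26*(-1/58) = 13/29 ≈ 0.44828)
W*(-116 + u) = -41*(-116 + 13/29) = -41*(-3351/29) = 137391/29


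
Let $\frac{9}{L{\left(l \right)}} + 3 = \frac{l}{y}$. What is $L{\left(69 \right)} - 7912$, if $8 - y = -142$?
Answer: $- \frac{1005274}{127} \approx -7915.5$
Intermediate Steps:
$y = 150$ ($y = 8 - -142 = 8 + 142 = 150$)
$L{\left(l \right)} = \frac{9}{-3 + \frac{l}{150}}$
$L{\left(69 \right)} - 7912 = \frac{1350}{-450 + 69} - 7912 = \frac{1350}{-381} - 7912 = 1350 \left(- \frac{1}{381}\right) - 7912 = - \frac{450}{127} - 7912 = - \frac{1005274}{127}$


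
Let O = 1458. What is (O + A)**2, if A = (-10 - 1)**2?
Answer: 2493241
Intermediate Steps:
A = 121 (A = (-11)**2 = 121)
(O + A)**2 = (1458 + 121)**2 = 1579**2 = 2493241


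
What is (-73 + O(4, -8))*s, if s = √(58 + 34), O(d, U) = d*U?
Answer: -210*√23 ≈ -1007.1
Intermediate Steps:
O(d, U) = U*d
s = 2*√23 (s = √92 = 2*√23 ≈ 9.5917)
(-73 + O(4, -8))*s = (-73 - 8*4)*(2*√23) = (-73 - 32)*(2*√23) = -210*√23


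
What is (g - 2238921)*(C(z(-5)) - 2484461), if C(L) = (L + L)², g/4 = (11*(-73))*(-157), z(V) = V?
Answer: 4309464511957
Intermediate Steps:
g = 504284 (g = 4*((11*(-73))*(-157)) = 4*(-803*(-157)) = 4*126071 = 504284)
C(L) = 4*L² (C(L) = (2*L)² = 4*L²)
(g - 2238921)*(C(z(-5)) - 2484461) = (504284 - 2238921)*(4*(-5)² - 2484461) = -1734637*(4*25 - 2484461) = -1734637*(100 - 2484461) = -1734637*(-2484361) = 4309464511957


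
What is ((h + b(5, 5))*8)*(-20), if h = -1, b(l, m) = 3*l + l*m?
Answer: -6240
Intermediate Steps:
((h + b(5, 5))*8)*(-20) = ((-1 + 5*(3 + 5))*8)*(-20) = ((-1 + 5*8)*8)*(-20) = ((-1 + 40)*8)*(-20) = (39*8)*(-20) = 312*(-20) = -6240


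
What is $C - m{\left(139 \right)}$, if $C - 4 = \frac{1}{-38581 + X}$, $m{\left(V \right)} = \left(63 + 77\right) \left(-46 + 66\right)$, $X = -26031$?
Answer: $- \frac{180655153}{64612} \approx -2796.0$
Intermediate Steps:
$m{\left(V \right)} = 2800$ ($m{\left(V \right)} = 140 \cdot 20 = 2800$)
$C = \frac{258447}{64612}$ ($C = 4 + \frac{1}{-38581 - 26031} = 4 + \frac{1}{-64612} = 4 - \frac{1}{64612} = \frac{258447}{64612} \approx 4.0$)
$C - m{\left(139 \right)} = \frac{258447}{64612} - 2800 = - \frac{180655153}{64612}$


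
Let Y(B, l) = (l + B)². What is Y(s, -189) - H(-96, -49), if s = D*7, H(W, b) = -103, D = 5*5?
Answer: 299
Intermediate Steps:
D = 25
s = 175 (s = 25*7 = 175)
Y(B, l) = (B + l)²
Y(s, -189) - H(-96, -49) = (175 - 189)² - 1*(-103) = (-14)² + 103 = 196 + 103 = 299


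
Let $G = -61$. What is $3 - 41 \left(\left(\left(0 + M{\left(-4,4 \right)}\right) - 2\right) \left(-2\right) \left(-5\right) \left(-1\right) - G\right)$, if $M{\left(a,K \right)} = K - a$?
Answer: $-38$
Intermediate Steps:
$3 - 41 \left(\left(\left(0 + M{\left(-4,4 \right)}\right) - 2\right) \left(-2\right) \left(-5\right) \left(-1\right) - G\right) = 3 - 41 \left(\left(\left(0 + \left(4 - -4\right)\right) - 2\right) \left(-2\right) \left(-5\right) \left(-1\right) - -61\right) = 3 - 41 \left(\left(\left(0 + \left(4 + 4\right)\right) - 2\right) 10 \left(-1\right) + 61\right) = 3 - 41 \left(\left(\left(0 + 8\right) - 2\right) \left(-10\right) + 61\right) = 3 - 41 \left(\left(8 - 2\right) \left(-10\right) + 61\right) = 3 - 41 \left(6 \left(-10\right) + 61\right) = 3 - 41 \left(-60 + 61\right) = 3 - 41 = -38$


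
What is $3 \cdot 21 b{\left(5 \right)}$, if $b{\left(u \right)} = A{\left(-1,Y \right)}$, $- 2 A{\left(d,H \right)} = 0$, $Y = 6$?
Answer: $0$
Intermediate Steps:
$A{\left(d,H \right)} = 0$ ($A{\left(d,H \right)} = \left(- \frac{1}{2}\right) 0 = 0$)
$b{\left(u \right)} = 0$
$3 \cdot 21 b{\left(5 \right)} = 3 \cdot 21 \cdot 0 = 63 \cdot 0 = 0$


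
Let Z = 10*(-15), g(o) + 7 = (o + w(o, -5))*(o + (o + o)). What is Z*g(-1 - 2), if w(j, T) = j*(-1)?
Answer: 1050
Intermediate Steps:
w(j, T) = -j
g(o) = -7 (g(o) = -7 + (o - o)*(o + (o + o)) = -7 + 0*(o + 2*o) = -7 + 0*(3*o) = -7 + 0 = -7)
Z = -150
Z*g(-1 - 2) = -150*(-7) = 1050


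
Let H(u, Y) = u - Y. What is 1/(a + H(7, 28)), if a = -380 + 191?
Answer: -1/210 ≈ -0.0047619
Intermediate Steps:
a = -189
1/(a + H(7, 28)) = 1/(-189 + (7 - 1*28)) = 1/(-189 + (7 - 28)) = 1/(-189 - 21) = 1/(-210) = -1/210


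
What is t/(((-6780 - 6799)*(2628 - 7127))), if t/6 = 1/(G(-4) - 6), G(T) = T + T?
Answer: -3/427643447 ≈ -7.0152e-9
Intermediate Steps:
G(T) = 2*T
t = -3/7 (t = 6/(2*(-4) - 6) = 6/(-8 - 6) = 6/(-14) = 6*(-1/14) = -3/7 ≈ -0.42857)
t/(((-6780 - 6799)*(2628 - 7127))) = -3*1/((-6780 - 6799)*(2628 - 7127))/7 = -3/(7*((-13579*(-4499)))) = -3/7/61091921 = -3/7*1/61091921 = -3/427643447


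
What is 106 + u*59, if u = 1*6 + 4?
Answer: 696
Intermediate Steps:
u = 10 (u = 6 + 4 = 10)
106 + u*59 = 106 + 10*59 = 106 + 590 = 696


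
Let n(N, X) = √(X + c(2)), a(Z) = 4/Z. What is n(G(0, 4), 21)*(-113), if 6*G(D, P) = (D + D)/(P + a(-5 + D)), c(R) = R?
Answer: -113*√23 ≈ -541.93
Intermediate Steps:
G(D, P) = D/(3*(P + 4/(-5 + D))) (G(D, P) = ((D + D)/(P + 4/(-5 + D)))/6 = ((2*D)/(P + 4/(-5 + D)))/6 = (2*D/(P + 4/(-5 + D)))/6 = D/(3*(P + 4/(-5 + D))))
n(N, X) = √(2 + X) (n(N, X) = √(X + 2) = √(2 + X))
n(G(0, 4), 21)*(-113) = √(2 + 21)*(-113) = √23*(-113) = -113*√23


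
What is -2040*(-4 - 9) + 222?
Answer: 26742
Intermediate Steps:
-2040*(-4 - 9) + 222 = -2040*(-13) + 222 = -170*(-156) + 222 = 26520 + 222 = 26742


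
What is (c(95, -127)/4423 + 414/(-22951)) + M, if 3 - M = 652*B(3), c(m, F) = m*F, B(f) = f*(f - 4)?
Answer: 198583807870/101512273 ≈ 1956.3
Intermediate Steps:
B(f) = f*(-4 + f)
c(m, F) = F*m
M = 1959 (M = 3 - 652*3*(-4 + 3) = 3 - 652*3*(-1) = 3 - 652*(-3) = 3 - 1*(-1956) = 3 + 1956 = 1959)
(c(95, -127)/4423 + 414/(-22951)) + M = (-127*95/4423 + 414/(-22951)) + 1959 = (-12065*1/4423 + 414*(-1/22951)) + 1959 = (-12065/4423 - 414/22951) + 1959 = -278734937/101512273 + 1959 = 198583807870/101512273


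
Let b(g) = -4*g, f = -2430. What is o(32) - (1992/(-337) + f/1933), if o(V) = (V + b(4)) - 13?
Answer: 6623709/651421 ≈ 10.168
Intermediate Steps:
o(V) = -29 + V (o(V) = (V - 4*4) - 13 = (V - 16) - 13 = (-16 + V) - 13 = -29 + V)
o(32) - (1992/(-337) + f/1933) = (-29 + 32) - (1992/(-337) - 2430/1933) = 3 - (1992*(-1/337) - 2430*1/1933) = 3 - (-1992/337 - 2430/1933) = 3 - 1*(-4669446/651421) = 3 + 4669446/651421 = 6623709/651421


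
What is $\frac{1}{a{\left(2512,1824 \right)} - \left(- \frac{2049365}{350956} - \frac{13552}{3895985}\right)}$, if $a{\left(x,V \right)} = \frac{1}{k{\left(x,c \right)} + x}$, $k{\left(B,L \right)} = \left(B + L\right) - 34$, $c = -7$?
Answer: $\frac{6813352130001780}{39810810720757631} \approx 0.17114$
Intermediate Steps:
$k{\left(B,L \right)} = -34 + B + L$
$a{\left(x,V \right)} = \frac{1}{-41 + 2 x}$ ($a{\left(x,V \right)} = \frac{1}{\left(-34 + x - 7\right) + x} = \frac{1}{\left(-41 + x\right) + x} = \frac{1}{-41 + 2 x}$)
$\frac{1}{a{\left(2512,1824 \right)} - \left(- \frac{2049365}{350956} - \frac{13552}{3895985}\right)} = \frac{1}{\frac{1}{-41 + 2 \cdot 2512} - \left(- \frac{2049365}{350956} - \frac{13552}{3895985}\right)} = \frac{1}{\frac{1}{-41 + 5024} - - \frac{7989051455237}{1367319311660}} = \frac{1}{\frac{1}{4983} + \left(\frac{13552}{3895985} + \frac{2049365}{350956}\right)} = \frac{1}{\frac{1}{4983} + \frac{7989051455237}{1367319311660}} = \frac{1}{\frac{39810810720757631}{6813352130001780}} = \frac{6813352130001780}{39810810720757631}$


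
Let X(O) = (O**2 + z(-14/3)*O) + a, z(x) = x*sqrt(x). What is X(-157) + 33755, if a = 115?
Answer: 58519 + 2198*I*sqrt(42)/9 ≈ 58519.0 + 1582.7*I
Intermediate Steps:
z(x) = x**(3/2)
X(O) = 115 + O**2 - 14*I*O*sqrt(42)/9 (X(O) = (O**2 + (-14/3)**(3/2)*O) + 115 = (O**2 + (-14*I*sqrt(42)/9)*O) + 115 = (O**2 - 14*I*O*sqrt(42)/9) + 115 = 115 + O**2 - 14*I*O*sqrt(42)/9)
X(-157) + 33755 = (115 + (-157)**2 - 14/9*I*(-157)*sqrt(42)) + 33755 = (115 + 24649 + 2198*I*sqrt(42)/9) + 33755 = (24764 + 2198*I*sqrt(42)/9) + 33755 = 58519 + 2198*I*sqrt(42)/9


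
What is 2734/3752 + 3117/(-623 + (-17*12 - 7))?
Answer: -784569/260764 ≈ -3.0087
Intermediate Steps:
2734/3752 + 3117/(-623 + (-17*12 - 7)) = 2734*(1/3752) + 3117/(-623 + (-204 - 7)) = 1367/1876 + 3117/(-623 - 211) = 1367/1876 + 3117/(-834) = 1367/1876 + 3117*(-1/834) = 1367/1876 - 1039/278 = -784569/260764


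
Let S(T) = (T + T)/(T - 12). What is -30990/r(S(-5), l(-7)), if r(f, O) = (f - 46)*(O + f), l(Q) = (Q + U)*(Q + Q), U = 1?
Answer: 4478055/555068 ≈ 8.0676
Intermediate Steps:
l(Q) = 2*Q*(1 + Q) (l(Q) = (Q + 1)*(Q + Q) = (1 + Q)*(2*Q) = 2*Q*(1 + Q))
S(T) = 2*T/(-12 + T) (S(T) = (2*T)/(-12 + T) = 2*T/(-12 + T))
r(f, O) = (-46 + f)*(O + f)
-30990/r(S(-5), l(-7)) = -30990/((2*(-5)/(-12 - 5))² - 92*(-7)*(1 - 7) - 92*(-5)/(-12 - 5) + (2*(-7)*(1 - 7))*(2*(-5)/(-12 - 5))) = -30990/((2*(-5)/(-17))² - 92*(-7)*(-6) - 92*(-5)/(-17) + (2*(-7)*(-6))*(2*(-5)/(-17))) = -30990/((2*(-5)*(-1/17))² - 46*84 - 92*(-5)*(-1)/17 + 84*(2*(-5)*(-1/17))) = -30990/((10/17)² - 3864 - 46*10/17 + 84*(10/17)) = -30990/(100/289 - 3864 - 460/17 + 840/17) = -30990/(-1110136/289) = -30990*(-289/1110136) = 4478055/555068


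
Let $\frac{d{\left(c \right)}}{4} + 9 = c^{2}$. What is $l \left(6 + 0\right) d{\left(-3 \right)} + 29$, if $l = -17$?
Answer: $29$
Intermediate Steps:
$d{\left(c \right)} = -36 + 4 c^{2}$
$l \left(6 + 0\right) d{\left(-3 \right)} + 29 = - 17 \left(6 + 0\right) \left(-36 + 4 \left(-3\right)^{2}\right) + 29 = - 17 \cdot 6 \left(-36 + 4 \cdot 9\right) + 29 = - 17 \cdot 6 \left(-36 + 36\right) + 29 = - 17 \cdot 6 \cdot 0 + 29 = \left(-17\right) 0 + 29 = 0 + 29 = 29$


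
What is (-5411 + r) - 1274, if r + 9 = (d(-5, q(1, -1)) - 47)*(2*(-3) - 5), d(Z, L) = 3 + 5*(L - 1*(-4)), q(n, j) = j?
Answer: -6375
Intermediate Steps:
d(Z, L) = 23 + 5*L (d(Z, L) = 3 + 5*(L + 4) = 3 + 5*(4 + L) = 3 + (20 + 5*L) = 23 + 5*L)
r = 310 (r = -9 + ((23 + 5*(-1)) - 47)*(2*(-3) - 5) = -9 + ((23 - 5) - 47)*(-6 - 5) = -9 + (18 - 47)*(-11) = -9 - 29*(-11) = -9 + 319 = 310)
(-5411 + r) - 1274 = (-5411 + 310) - 1274 = -5101 - 1274 = -6375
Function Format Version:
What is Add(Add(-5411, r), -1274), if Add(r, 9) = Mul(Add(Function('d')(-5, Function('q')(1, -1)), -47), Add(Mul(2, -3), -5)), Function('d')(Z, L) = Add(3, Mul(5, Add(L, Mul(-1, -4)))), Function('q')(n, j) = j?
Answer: -6375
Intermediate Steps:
Function('d')(Z, L) = Add(23, Mul(5, L)) (Function('d')(Z, L) = Add(3, Mul(5, Add(L, 4))) = Add(3, Mul(5, Add(4, L))) = Add(3, Add(20, Mul(5, L))) = Add(23, Mul(5, L)))
r = 310 (r = Add(-9, Mul(Add(Add(23, Mul(5, -1)), -47), Add(Mul(2, -3), -5))) = Add(-9, Mul(Add(Add(23, -5), -47), Add(-6, -5))) = Add(-9, Mul(Add(18, -47), -11)) = Add(-9, Mul(-29, -11)) = Add(-9, 319) = 310)
Add(Add(-5411, r), -1274) = Add(Add(-5411, 310), -1274) = Add(-5101, -1274) = -6375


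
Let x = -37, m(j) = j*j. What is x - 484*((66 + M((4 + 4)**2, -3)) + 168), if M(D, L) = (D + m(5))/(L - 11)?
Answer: -771513/7 ≈ -1.1022e+5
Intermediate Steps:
m(j) = j**2
M(D, L) = (25 + D)/(-11 + L) (M(D, L) = (D + 5**2)/(L - 11) = (D + 25)/(-11 + L) = (25 + D)/(-11 + L))
x - 484*((66 + M((4 + 4)**2, -3)) + 168) = -37 - 484*((66 + (25 + (4 + 4)**2)/(-11 - 3)) + 168) = -37 - 484*((66 + (25 + 8**2)/(-14)) + 168) = -37 - 484*((66 - (25 + 64)/14) + 168) = -37 - 484*((66 - 1/14*89) + 168) = -37 - 484*((66 - 89/14) + 168) = -37 - 484*(835/14 + 168) = -37 - 484*3187/14 = -37 - 771254/7 = -771513/7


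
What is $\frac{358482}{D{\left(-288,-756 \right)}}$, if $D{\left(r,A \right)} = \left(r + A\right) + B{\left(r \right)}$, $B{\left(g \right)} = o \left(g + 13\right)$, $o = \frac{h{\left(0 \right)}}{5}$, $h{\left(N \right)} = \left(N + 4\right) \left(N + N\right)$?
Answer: $- \frac{59747}{174} \approx -343.37$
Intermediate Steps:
$h{\left(N \right)} = 2 N \left(4 + N\right)$ ($h{\left(N \right)} = \left(4 + N\right) 2 N = 2 N \left(4 + N\right)$)
$o = 0$ ($o = \frac{2 \cdot 0 \left(4 + 0\right)}{5} = 2 \cdot 0 \cdot 4 \cdot \frac{1}{5} = 0 \cdot \frac{1}{5} = 0$)
$B{\left(g \right)} = 0$ ($B{\left(g \right)} = 0 \left(g + 13\right) = 0 \left(13 + g\right) = 0$)
$D{\left(r,A \right)} = A + r$ ($D{\left(r,A \right)} = \left(r + A\right) + 0 = \left(A + r\right) + 0 = A + r$)
$\frac{358482}{D{\left(-288,-756 \right)}} = \frac{358482}{-756 - 288} = \frac{358482}{-1044} = 358482 \left(- \frac{1}{1044}\right) = - \frac{59747}{174}$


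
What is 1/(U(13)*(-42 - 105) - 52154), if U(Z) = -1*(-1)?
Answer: -1/52301 ≈ -1.9120e-5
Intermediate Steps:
U(Z) = 1
1/(U(13)*(-42 - 105) - 52154) = 1/(1*(-42 - 105) - 52154) = 1/(1*(-147) - 52154) = 1/(-147 - 52154) = 1/(-52301) = -1/52301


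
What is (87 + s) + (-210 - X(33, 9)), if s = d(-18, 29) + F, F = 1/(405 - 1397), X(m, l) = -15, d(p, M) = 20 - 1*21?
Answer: -108129/992 ≈ -109.00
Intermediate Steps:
d(p, M) = -1 (d(p, M) = 20 - 21 = -1)
F = -1/992 (F = 1/(-992) = -1/992 ≈ -0.0010081)
s = -993/992 (s = -1 - 1/992 = -993/992 ≈ -1.0010)
(87 + s) + (-210 - X(33, 9)) = (87 - 993/992) + (-210 - 1*(-15)) = 85311/992 + (-210 + 15) = 85311/992 - 195 = -108129/992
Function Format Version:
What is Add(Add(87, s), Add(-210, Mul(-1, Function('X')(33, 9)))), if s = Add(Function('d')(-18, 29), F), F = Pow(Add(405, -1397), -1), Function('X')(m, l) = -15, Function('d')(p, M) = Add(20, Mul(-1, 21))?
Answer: Rational(-108129, 992) ≈ -109.00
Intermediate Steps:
Function('d')(p, M) = -1 (Function('d')(p, M) = Add(20, -21) = -1)
F = Rational(-1, 992) (F = Pow(-992, -1) = Rational(-1, 992) ≈ -0.0010081)
s = Rational(-993, 992) (s = Add(-1, Rational(-1, 992)) = Rational(-993, 992) ≈ -1.0010)
Add(Add(87, s), Add(-210, Mul(-1, Function('X')(33, 9)))) = Add(Add(87, Rational(-993, 992)), Add(-210, Mul(-1, -15))) = Add(Rational(85311, 992), Add(-210, 15)) = Add(Rational(85311, 992), -195) = Rational(-108129, 992)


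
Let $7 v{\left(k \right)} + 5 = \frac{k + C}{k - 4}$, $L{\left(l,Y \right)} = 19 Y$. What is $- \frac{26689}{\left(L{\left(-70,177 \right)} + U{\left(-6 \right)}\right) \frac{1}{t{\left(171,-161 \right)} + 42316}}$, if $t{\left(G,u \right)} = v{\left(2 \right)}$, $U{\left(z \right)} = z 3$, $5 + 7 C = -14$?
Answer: $- \frac{36892231389}{109270} \approx -3.3762 \cdot 10^{5}$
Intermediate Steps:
$C = - \frac{19}{7}$ ($C = - \frac{5}{7} + \frac{1}{7} \left(-14\right) = - \frac{5}{7} - 2 = - \frac{19}{7} \approx -2.7143$)
$U{\left(z \right)} = 3 z$
$v{\left(k \right)} = - \frac{5}{7} + \frac{- \frac{19}{7} + k}{7 \left(-4 + k\right)}$ ($v{\left(k \right)} = - \frac{5}{7} + \frac{\left(k - \frac{19}{7}\right) \frac{1}{k - 4}}{7} = - \frac{5}{7} + \frac{\left(- \frac{19}{7} + k\right) \frac{1}{-4 + k}}{7} = - \frac{5}{7} + \frac{\frac{1}{-4 + k} \left(- \frac{19}{7} + k\right)}{7} = - \frac{5}{7} + \frac{- \frac{19}{7} + k}{7 \left(-4 + k\right)}$)
$t{\left(G,u \right)} = - \frac{65}{98}$ ($t{\left(G,u \right)} = \frac{121 - 56}{49 \left(-4 + 2\right)} = \frac{121 - 56}{49 \left(-2\right)} = \frac{1}{49} \left(- \frac{1}{2}\right) 65 = - \frac{65}{98}$)
$- \frac{26689}{\left(L{\left(-70,177 \right)} + U{\left(-6 \right)}\right) \frac{1}{t{\left(171,-161 \right)} + 42316}} = - \frac{26689}{\left(19 \cdot 177 + 3 \left(-6\right)\right) \frac{1}{- \frac{65}{98} + 42316}} = - \frac{26689}{\left(3363 - 18\right) \frac{1}{\frac{4146903}{98}}} = - \frac{26689}{3345 \cdot \frac{98}{4146903}} = - \frac{26689}{\frac{109270}{1382301}} = \left(-26689\right) \frac{1382301}{109270} = - \frac{36892231389}{109270}$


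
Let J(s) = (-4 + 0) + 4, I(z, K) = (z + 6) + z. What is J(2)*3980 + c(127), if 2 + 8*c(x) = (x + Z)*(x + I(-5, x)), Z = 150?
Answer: 34069/8 ≈ 4258.6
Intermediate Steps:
I(z, K) = 6 + 2*z (I(z, K) = (6 + z) + z = 6 + 2*z)
J(s) = 0 (J(s) = -4 + 4 = 0)
c(x) = -¼ + (-4 + x)*(150 + x)/8 (c(x) = -¼ + ((x + 150)*(x + (6 + 2*(-5))))/8 = -¼ + ((150 + x)*(x + (6 - 10)))/8 = -¼ + ((150 + x)*(x - 4))/8 = -¼ + ((150 + x)*(-4 + x))/8 = -¼ + ((-4 + x)*(150 + x))/8 = -¼ + (-4 + x)*(150 + x)/8)
J(2)*3980 + c(127) = 0*3980 + (-301/4 + (⅛)*127² + (73/4)*127) = 0 + (-301/4 + (⅛)*16129 + 9271/4) = 0 + (-301/4 + 16129/8 + 9271/4) = 0 + 34069/8 = 34069/8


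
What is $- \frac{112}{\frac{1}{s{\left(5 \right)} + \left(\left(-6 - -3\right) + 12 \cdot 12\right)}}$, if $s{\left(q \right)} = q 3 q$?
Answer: $-24192$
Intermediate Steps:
$s{\left(q \right)} = 3 q^{2}$ ($s{\left(q \right)} = 3 q q = 3 q^{2}$)
$- \frac{112}{\frac{1}{s{\left(5 \right)} + \left(\left(-6 - -3\right) + 12 \cdot 12\right)}} = - \frac{112}{\frac{1}{3 \cdot 5^{2} + \left(\left(-6 - -3\right) + 12 \cdot 12\right)}} = - \frac{112}{\frac{1}{3 \cdot 25 + \left(\left(-6 + 3\right) + 144\right)}} = - \frac{112}{\frac{1}{75 + \left(-3 + 144\right)}} = - \frac{112}{\frac{1}{75 + 141}} = - \frac{112}{\frac{1}{216}} = - 112 \frac{1}{\frac{1}{216}} = \left(-112\right) 216 = -24192$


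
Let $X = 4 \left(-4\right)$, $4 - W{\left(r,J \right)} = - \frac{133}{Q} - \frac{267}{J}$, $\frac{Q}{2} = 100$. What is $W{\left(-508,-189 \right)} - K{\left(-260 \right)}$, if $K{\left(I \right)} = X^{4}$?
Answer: $- \frac{825712621}{12600} \approx -65533.0$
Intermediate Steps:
$Q = 200$ ($Q = 2 \cdot 100 = 200$)
$W{\left(r,J \right)} = \frac{933}{200} + \frac{267}{J}$ ($W{\left(r,J \right)} = 4 - \left(- \frac{133}{200} - \frac{267}{J}\right) = 4 + \left(\frac{133}{200} + \frac{267}{J}\right) = \frac{933}{200} + \frac{267}{J}$)
$X = -16$
$K{\left(I \right)} = 65536$ ($K{\left(I \right)} = \left(-16\right)^{4} = 65536$)
$W{\left(-508,-189 \right)} - K{\left(-260 \right)} = \left(\frac{933}{200} + \frac{267}{-189}\right) - 65536 = \left(\frac{933}{200} + 267 \left(- \frac{1}{189}\right)\right) - 65536 = \left(\frac{933}{200} - \frac{89}{63}\right) - 65536 = \frac{40979}{12600} - 65536 = - \frac{825712621}{12600}$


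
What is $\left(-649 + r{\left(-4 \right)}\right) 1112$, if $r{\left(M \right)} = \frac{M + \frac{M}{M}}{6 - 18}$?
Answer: $-721410$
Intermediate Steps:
$r{\left(M \right)} = - \frac{1}{12} - \frac{M}{12}$ ($r{\left(M \right)} = \frac{M + 1}{-12} = \left(1 + M\right) \left(- \frac{1}{12}\right) = - \frac{1}{12} - \frac{M}{12}$)
$\left(-649 + r{\left(-4 \right)}\right) 1112 = \left(-649 - - \frac{1}{4}\right) 1112 = \left(-649 + \left(- \frac{1}{12} + \frac{1}{3}\right)\right) 1112 = \left(-649 + \frac{1}{4}\right) 1112 = \left(- \frac{2595}{4}\right) 1112 = -721410$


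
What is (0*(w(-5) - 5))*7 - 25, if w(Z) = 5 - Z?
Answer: -25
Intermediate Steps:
(0*(w(-5) - 5))*7 - 25 = (0*((5 - 1*(-5)) - 5))*7 - 25 = (0*((5 + 5) - 5))*7 - 25 = (0*(10 - 5))*7 - 25 = (0*5)*7 - 25 = 0*7 - 25 = 0 - 25 = -25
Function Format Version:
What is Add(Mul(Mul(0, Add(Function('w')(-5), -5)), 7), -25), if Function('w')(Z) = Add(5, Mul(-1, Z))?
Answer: -25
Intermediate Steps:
Add(Mul(Mul(0, Add(Function('w')(-5), -5)), 7), -25) = Add(Mul(Mul(0, Add(Add(5, Mul(-1, -5)), -5)), 7), -25) = Add(Mul(Mul(0, Add(Add(5, 5), -5)), 7), -25) = Add(Mul(Mul(0, Add(10, -5)), 7), -25) = Add(Mul(Mul(0, 5), 7), -25) = Add(Mul(0, 7), -25) = Add(0, -25) = -25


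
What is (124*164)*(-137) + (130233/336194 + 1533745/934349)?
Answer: -875154776790862745/314122527706 ≈ -2.7860e+6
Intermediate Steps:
(124*164)*(-137) + (130233/336194 + 1533745/934349) = 20336*(-137) + (130233*(1/336194) + 1533745*(1/934349)) = -2786032 + (130233/336194 + 1533745/934349) = -2786032 + 637318939847/314122527706 = -875154776790862745/314122527706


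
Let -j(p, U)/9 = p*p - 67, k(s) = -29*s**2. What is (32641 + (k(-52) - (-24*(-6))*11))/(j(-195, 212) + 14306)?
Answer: 47359/327316 ≈ 0.14469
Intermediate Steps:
j(p, U) = 603 - 9*p**2 (j(p, U) = -9*(p*p - 67) = -9*(p**2 - 67) = -9*(-67 + p**2) = 603 - 9*p**2)
(32641 + (k(-52) - (-24*(-6))*11))/(j(-195, 212) + 14306) = (32641 + (-29*(-52)**2 - (-24*(-6))*11))/((603 - 9*(-195)**2) + 14306) = (32641 + (-29*2704 - 144*11))/((603 - 9*38025) + 14306) = (32641 + (-78416 - 1*1584))/((603 - 342225) + 14306) = (32641 + (-78416 - 1584))/(-341622 + 14306) = (32641 - 80000)/(-327316) = -47359*(-1/327316) = 47359/327316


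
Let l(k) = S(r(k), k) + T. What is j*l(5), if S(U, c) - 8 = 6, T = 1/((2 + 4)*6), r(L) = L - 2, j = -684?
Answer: -9595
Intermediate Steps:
r(L) = -2 + L
T = 1/36 (T = (1/6)/6 = (1/6)*(1/6) = 1/36 ≈ 0.027778)
S(U, c) = 14 (S(U, c) = 8 + 6 = 14)
l(k) = 505/36 (l(k) = 14 + 1/36 = 505/36)
j*l(5) = -684*505/36 = -9595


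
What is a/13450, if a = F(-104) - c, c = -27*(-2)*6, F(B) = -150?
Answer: -237/6725 ≈ -0.035242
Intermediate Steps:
c = 324 (c = 54*6 = 324)
a = -474 (a = -150 - 1*324 = -150 - 324 = -474)
a/13450 = -474/13450 = -474*1/13450 = -237/6725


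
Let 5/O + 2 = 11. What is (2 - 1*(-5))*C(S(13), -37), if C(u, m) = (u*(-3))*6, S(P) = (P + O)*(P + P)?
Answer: -44408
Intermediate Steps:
O = 5/9 (O = 5/(-2 + 11) = 5/9 ≈ 0.55556)
S(P) = 2*P*(5/9 + P) (S(P) = (P + 5/9)*(P + P) = (5/9 + P)*(2*P) = 2*P*(5/9 + P))
C(u, m) = -18*u (C(u, m) = -3*u*6 = -18*u)
(2 - 1*(-5))*C(S(13), -37) = (2 - 1*(-5))*(-4*13*(5 + 9*13)) = (2 + 5)*(-4*13*(5 + 117)) = 7*(-4*13*122) = 7*(-18*3172/9) = 7*(-6344) = -44408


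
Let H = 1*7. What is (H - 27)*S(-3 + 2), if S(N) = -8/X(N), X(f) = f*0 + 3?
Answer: 160/3 ≈ 53.333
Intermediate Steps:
X(f) = 3 (X(f) = 0 + 3 = 3)
S(N) = -8/3
H = 7
(H - 27)*S(-3 + 2) = (7 - 27)*(-8/3) = -20*(-8/3) = 160/3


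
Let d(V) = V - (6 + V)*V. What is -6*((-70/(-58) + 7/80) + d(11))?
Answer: 1215951/1160 ≈ 1048.2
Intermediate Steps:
d(V) = V - V*(6 + V)
-6*((-70/(-58) + 7/80) + d(11)) = -6*((-70/(-58) + 7/80) - 1*11*(5 + 11)) = -6*((-70*(-1/58) + 7*(1/80)) - 1*11*16) = -6*((35/29 + 7/80) - 176) = -6*(3003/2320 - 176) = -6*(-405317/2320) = 1215951/1160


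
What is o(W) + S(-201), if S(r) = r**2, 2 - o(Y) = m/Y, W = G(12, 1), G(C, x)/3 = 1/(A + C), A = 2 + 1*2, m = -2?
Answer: 121241/3 ≈ 40414.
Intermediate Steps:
A = 4 (A = 2 + 2 = 4)
G(C, x) = 3/(4 + C)
W = 3/16 (W = 3/(4 + 12) = 3/16 ≈ 0.18750)
o(Y) = 2 + 2/Y (o(Y) = 2 - (-2)/Y = 2 + 2/Y)
o(W) + S(-201) = (2 + 2/(3/16)) + (-201)**2 = (2 + 2*(16/3)) + 40401 = (2 + 32/3) + 40401 = 38/3 + 40401 = 121241/3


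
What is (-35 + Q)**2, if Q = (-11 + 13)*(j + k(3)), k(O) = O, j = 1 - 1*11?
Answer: 2401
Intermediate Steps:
j = -10 (j = 1 - 11 = -10)
Q = -14 (Q = (-11 + 13)*(-10 + 3) = 2*(-7) = -14)
(-35 + Q)**2 = (-35 - 14)**2 = (-49)**2 = 2401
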